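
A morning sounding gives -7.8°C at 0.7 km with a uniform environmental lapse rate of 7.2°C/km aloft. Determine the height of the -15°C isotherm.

1.7 km

Height above start = (-7.8 − (-15)) / 7.2 = 1 km
Altitude = 700 m + 1000 m = 1700 m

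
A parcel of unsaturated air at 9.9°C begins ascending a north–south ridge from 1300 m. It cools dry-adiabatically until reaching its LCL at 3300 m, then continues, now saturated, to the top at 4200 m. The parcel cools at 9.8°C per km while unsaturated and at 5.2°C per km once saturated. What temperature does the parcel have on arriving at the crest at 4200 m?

From 1300 m to 3300 m (dry): cools by 9.8 × 2 = 19.6°C, giving -9.7°C.
From 3300 m to 4200 m (saturated): cools by 5.2 × 0.9 = 4.68°C, giving -14.38°C.

-14.38°C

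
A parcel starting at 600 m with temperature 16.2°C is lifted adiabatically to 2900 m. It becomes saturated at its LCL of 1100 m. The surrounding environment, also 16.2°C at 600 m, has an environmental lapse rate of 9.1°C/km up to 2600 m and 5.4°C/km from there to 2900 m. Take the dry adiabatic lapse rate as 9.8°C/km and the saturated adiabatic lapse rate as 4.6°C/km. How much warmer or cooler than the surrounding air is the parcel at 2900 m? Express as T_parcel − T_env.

+6.64°C (parcel warmer than environment)

Parcel:
  600–1100 m, dry: Δz = 0.5 km ⇒ ΔT = -4.9°C; T = 11.3°C
  1100–2900 m, saturated: Δz = 1.8 km ⇒ ΔT = -8.28°C; T = 3.02°C
Environment:
  600–2600 m, environment, lower layer: Δz = 2 km ⇒ ΔT = -18.2°C; T = -2°C
  2600–2900 m, environment, upper layer: Δz = 0.3 km ⇒ ΔT = -1.62°C; T = -3.62°C
T_parcel − T_env = 3.02 − (-3.62) = +6.64°C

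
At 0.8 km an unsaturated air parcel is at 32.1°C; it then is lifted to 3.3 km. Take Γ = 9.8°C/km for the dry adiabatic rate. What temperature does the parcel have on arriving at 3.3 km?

800 → 3300 m (dry adiabatic, 9.8°C/km): ΔT = -9.8 × 2.5 = -24.5°C → T = 7.6°C

7.6°C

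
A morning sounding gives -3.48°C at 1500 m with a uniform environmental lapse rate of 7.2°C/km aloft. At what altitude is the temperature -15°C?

Height above start = (-3.48 − (-15)) / 7.2 = 1.6 km
Altitude = 1500 m + 1600 m = 3100 m

3100 m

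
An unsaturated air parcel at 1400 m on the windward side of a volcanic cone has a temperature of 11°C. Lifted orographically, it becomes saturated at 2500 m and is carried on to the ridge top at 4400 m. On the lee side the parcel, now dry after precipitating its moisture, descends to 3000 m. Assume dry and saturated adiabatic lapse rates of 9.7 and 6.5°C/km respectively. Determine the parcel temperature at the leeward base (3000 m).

Dry to 2500 m: -9.7 × 1.1 km = -10.67°C, so T = 0.33°C.
Saturated to 4400 m: -6.5 × 1.9 km = -12.35°C, so T = -12.02°C.
Dry descent to 3000 m: +9.7 × 1.4 km = +13.58°C, so T = 1.56°C.

1.56°C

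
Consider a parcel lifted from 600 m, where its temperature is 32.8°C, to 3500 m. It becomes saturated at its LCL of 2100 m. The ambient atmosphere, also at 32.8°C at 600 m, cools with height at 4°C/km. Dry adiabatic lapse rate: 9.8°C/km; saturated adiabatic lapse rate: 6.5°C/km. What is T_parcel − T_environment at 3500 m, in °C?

-12.2°C (parcel cooler than environment)

Parcel:
  Dry to 2100 m: -9.8 × 1.5 km = -14.7°C, so T = 18.1°C.
  Saturated to 3500 m: -6.5 × 1.4 km = -9.1°C, so T = 9°C.
Environment:
  Environment to 3500 m: -4 × 2.9 km = -11.6°C, so T = 21.2°C.
T_parcel − T_env = 9 − 21.2 = -12.2°C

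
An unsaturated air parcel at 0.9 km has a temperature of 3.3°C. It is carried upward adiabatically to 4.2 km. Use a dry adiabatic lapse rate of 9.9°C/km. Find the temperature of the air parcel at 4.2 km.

-29.37°C

900–4200 m, dry adiabatic: Δz = 3.3 km ⇒ ΔT = -32.67°C; T = -29.37°C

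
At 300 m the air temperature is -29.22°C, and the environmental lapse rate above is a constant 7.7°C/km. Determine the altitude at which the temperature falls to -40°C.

Height above start = (-29.22 − (-40)) / 7.7 = 1.4 km
Altitude = 300 m + 1400 m = 1700 m

1700 m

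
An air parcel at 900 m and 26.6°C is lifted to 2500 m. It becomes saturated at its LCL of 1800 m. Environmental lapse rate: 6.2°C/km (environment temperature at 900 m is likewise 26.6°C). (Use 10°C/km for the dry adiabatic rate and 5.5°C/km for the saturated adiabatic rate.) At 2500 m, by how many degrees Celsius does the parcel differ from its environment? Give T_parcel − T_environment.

Parcel:
  Dry to 1800 m: -10 × 0.9 km = -9°C, so T = 17.6°C.
  Saturated to 2500 m: -5.5 × 0.7 km = -3.85°C, so T = 13.75°C.
Environment:
  Environment to 2500 m: -6.2 × 1.6 km = -9.92°C, so T = 16.68°C.
T_parcel − T_env = 13.75 − 16.68 = -2.93°C

-2.93°C (parcel cooler than environment)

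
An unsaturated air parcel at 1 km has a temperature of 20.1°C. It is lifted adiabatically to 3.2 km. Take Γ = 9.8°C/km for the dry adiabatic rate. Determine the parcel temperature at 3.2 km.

-1.46°C

1000 → 3200 m (dry adiabatic, 9.8°C/km): ΔT = -9.8 × 2.2 = -21.56°C → T = -1.46°C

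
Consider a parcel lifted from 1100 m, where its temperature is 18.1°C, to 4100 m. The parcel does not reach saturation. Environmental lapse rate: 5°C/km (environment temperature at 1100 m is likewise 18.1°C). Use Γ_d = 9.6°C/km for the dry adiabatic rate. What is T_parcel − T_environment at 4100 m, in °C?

Parcel:
  1100 → 4100 m (dry, 9.6°C/km): ΔT = -9.6 × 3 = -28.8°C → T = -10.7°C
Environment:
  1100 → 4100 m (environment, 5°C/km): ΔT = -5 × 3 = -15°C → T = 3.1°C
T_parcel − T_env = -10.7 − 3.1 = -13.8°C

-13.8°C (parcel cooler than environment)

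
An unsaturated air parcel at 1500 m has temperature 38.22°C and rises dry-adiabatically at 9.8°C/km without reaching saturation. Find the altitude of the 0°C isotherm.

5400 m

Height above start = (38.22 − 0) / 9.8 = 3.9 km
Altitude = 1500 m + 3900 m = 5400 m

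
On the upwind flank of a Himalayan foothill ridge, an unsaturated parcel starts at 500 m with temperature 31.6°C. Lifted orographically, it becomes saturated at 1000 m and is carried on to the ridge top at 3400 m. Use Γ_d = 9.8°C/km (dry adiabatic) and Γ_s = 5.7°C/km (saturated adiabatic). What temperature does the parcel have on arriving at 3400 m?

From 500 m to 1000 m (dry): cools by 9.8 × 0.5 = 4.9°C, giving 26.7°C.
From 1000 m to 3400 m (saturated): cools by 5.7 × 2.4 = 13.68°C, giving 13.02°C.

13.02°C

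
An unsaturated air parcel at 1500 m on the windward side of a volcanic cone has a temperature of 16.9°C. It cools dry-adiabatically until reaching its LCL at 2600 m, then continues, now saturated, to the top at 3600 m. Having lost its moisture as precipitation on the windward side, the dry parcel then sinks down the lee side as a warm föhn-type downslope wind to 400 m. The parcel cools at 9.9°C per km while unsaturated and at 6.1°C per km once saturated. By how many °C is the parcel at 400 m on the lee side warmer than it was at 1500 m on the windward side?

+14.69°C

Dry to 2600 m: -9.9 × 1.1 km = -10.89°C, so T = 6.01°C.
Saturated to 3600 m: -6.1 × 1 km = -6.1°C, so T = -0.09°C.
Dry descent to 400 m: +9.9 × 3.2 km = +31.68°C, so T = 31.59°C.
Net change vs windward start: 31.59 − 16.9 = +14.69°C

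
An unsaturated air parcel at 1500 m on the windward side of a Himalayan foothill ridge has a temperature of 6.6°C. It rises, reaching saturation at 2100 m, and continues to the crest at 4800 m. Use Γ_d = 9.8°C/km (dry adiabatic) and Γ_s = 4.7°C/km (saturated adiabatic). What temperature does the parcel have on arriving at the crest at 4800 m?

-11.97°C

1500 → 2100 m (dry, 9.8°C/km): ΔT = -9.8 × 0.6 = -5.88°C → T = 0.72°C
2100 → 4800 m (saturated, 4.7°C/km): ΔT = -4.7 × 2.7 = -12.69°C → T = -11.97°C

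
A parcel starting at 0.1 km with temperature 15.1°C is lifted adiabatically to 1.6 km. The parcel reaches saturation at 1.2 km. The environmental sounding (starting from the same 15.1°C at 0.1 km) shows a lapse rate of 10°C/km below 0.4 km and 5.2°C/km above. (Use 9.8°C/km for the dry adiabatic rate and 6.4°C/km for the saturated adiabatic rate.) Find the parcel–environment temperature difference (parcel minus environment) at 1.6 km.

Parcel:
  100 → 1200 m (dry, 9.8°C/km): ΔT = -9.8 × 1.1 = -10.78°C → T = 4.32°C
  1200 → 1600 m (saturated, 6.4°C/km): ΔT = -6.4 × 0.4 = -2.56°C → T = 1.76°C
Environment:
  100 → 400 m (environment, lower layer, 10°C/km): ΔT = -10 × 0.3 = -3°C → T = 12.1°C
  400 → 1600 m (environment, upper layer, 5.2°C/km): ΔT = -5.2 × 1.2 = -6.24°C → T = 5.86°C
T_parcel − T_env = 1.76 − 5.86 = -4.1°C

-4.1°C (parcel cooler than environment)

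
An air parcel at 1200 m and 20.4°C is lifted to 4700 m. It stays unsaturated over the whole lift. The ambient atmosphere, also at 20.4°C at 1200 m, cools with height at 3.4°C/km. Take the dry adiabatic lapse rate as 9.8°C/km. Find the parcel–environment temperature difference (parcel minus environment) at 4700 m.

-22.4°C (parcel cooler than environment)

Parcel:
  From 1200 m to 4700 m (dry): cools by 9.8 × 3.5 = 34.3°C, giving -13.9°C.
Environment:
  From 1200 m to 4700 m (environment): cools by 3.4 × 3.5 = 11.9°C, giving 8.5°C.
T_parcel − T_env = -13.9 − 8.5 = -22.4°C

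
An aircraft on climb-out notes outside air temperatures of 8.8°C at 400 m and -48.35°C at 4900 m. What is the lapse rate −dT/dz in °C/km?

12.7°C/km

Γ = −ΔT/Δz = (8.8 − (-48.35)) / (4900 − 400) m
  = 57.15°C / 4.5 km = 12.7°C/km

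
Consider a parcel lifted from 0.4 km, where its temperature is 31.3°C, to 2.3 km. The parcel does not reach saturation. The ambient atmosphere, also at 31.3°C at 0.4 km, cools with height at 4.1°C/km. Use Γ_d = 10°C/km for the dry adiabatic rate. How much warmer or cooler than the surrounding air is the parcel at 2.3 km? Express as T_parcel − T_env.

-11.21°C (parcel cooler than environment)

Parcel:
  From 400 m to 2300 m (dry): cools by 10 × 1.9 = 19°C, giving 12.3°C.
Environment:
  From 400 m to 2300 m (environment): cools by 4.1 × 1.9 = 7.79°C, giving 23.51°C.
T_parcel − T_env = 12.3 − 23.51 = -11.21°C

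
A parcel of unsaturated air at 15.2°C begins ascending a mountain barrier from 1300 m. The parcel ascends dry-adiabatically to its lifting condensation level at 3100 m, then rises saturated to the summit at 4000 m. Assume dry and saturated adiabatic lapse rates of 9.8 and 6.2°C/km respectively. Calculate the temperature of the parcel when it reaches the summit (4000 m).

1300 → 3100 m (dry, 9.8°C/km): ΔT = -9.8 × 1.8 = -17.64°C → T = -2.44°C
3100 → 4000 m (saturated, 6.2°C/km): ΔT = -6.2 × 0.9 = -5.58°C → T = -8.02°C

-8.02°C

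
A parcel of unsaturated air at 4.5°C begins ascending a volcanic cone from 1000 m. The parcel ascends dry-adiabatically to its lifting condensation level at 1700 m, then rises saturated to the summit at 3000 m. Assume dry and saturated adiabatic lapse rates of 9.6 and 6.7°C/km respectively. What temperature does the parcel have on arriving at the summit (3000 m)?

-10.93°C

Dry to 1700 m: -9.6 × 0.7 km = -6.72°C, so T = -2.22°C.
Saturated to 3000 m: -6.7 × 1.3 km = -8.71°C, so T = -10.93°C.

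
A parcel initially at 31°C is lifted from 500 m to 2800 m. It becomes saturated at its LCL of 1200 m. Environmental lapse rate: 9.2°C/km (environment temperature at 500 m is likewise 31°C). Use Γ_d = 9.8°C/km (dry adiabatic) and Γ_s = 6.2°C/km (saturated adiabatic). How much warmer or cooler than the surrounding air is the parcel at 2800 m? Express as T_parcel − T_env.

+4.38°C (parcel warmer than environment)

Parcel:
  Dry to 1200 m: -9.8 × 0.7 km = -6.86°C, so T = 24.14°C.
  Saturated to 2800 m: -6.2 × 1.6 km = -9.92°C, so T = 14.22°C.
Environment:
  Environment to 2800 m: -9.2 × 2.3 km = -21.16°C, so T = 9.84°C.
T_parcel − T_env = 14.22 − 9.84 = +4.38°C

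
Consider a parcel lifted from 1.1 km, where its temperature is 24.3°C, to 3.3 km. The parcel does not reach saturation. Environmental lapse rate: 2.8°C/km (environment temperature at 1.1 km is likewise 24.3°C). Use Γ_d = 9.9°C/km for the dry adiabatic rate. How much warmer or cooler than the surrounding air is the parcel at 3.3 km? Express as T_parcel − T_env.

Parcel:
  1100–3300 m, dry: Δz = 2.2 km ⇒ ΔT = -21.78°C; T = 2.52°C
Environment:
  1100–3300 m, environment: Δz = 2.2 km ⇒ ΔT = -6.16°C; T = 18.14°C
T_parcel − T_env = 2.52 − 18.14 = -15.62°C

-15.62°C (parcel cooler than environment)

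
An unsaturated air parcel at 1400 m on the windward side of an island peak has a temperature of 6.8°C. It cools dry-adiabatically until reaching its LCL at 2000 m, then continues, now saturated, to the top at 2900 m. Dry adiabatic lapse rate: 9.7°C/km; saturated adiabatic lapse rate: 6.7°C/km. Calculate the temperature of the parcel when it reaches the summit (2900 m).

-5.05°C

1400–2000 m, dry: Δz = 0.6 km ⇒ ΔT = -5.82°C; T = 0.98°C
2000–2900 m, saturated: Δz = 0.9 km ⇒ ΔT = -6.03°C; T = -5.05°C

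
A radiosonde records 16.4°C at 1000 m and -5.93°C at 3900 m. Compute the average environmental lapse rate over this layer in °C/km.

7.7°C/km

Γ = −ΔT/Δz = (16.4 − (-5.93)) / (3900 − 1000) m
  = 22.33°C / 2.9 km = 7.7°C/km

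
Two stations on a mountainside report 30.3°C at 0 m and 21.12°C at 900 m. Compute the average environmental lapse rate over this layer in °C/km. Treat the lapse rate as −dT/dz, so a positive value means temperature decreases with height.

10.2°C/km

Γ = −ΔT/Δz = (30.3 − 21.12) / (900 − 0) m
  = 9.18°C / 0.9 km = 10.2°C/km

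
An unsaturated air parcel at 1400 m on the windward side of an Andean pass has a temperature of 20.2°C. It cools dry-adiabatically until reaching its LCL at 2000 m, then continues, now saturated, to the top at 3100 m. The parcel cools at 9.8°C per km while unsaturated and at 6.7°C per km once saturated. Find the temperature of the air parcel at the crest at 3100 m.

6.95°C

1400 → 2000 m (dry, 9.8°C/km): ΔT = -9.8 × 0.6 = -5.88°C → T = 14.32°C
2000 → 3100 m (saturated, 6.7°C/km): ΔT = -6.7 × 1.1 = -7.37°C → T = 6.95°C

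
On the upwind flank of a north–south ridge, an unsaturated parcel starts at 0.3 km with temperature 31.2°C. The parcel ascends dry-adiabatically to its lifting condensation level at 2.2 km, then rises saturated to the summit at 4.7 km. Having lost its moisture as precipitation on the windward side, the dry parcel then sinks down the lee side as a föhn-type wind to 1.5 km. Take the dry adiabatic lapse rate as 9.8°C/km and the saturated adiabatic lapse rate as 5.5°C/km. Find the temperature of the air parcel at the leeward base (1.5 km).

30.19°C

300–2200 m, dry: Δz = 1.9 km ⇒ ΔT = -18.62°C; T = 12.58°C
2200–4700 m, saturated: Δz = 2.5 km ⇒ ΔT = -13.75°C; T = -1.17°C
4700–1500 m, dry descent: Δz = 3.2 km ⇒ ΔT = +31.36°C; T = 30.19°C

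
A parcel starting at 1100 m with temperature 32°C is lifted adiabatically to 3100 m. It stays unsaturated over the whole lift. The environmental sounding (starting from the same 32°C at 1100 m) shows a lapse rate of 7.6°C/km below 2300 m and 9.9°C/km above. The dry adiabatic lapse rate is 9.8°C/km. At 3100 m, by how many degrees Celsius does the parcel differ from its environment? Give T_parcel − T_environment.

Parcel:
  Dry to 3100 m: -9.8 × 2 km = -19.6°C, so T = 12.4°C.
Environment:
  Environment, lower layer to 2300 m: -7.6 × 1.2 km = -9.12°C, so T = 22.88°C.
  Environment, upper layer to 3100 m: -9.9 × 0.8 km = -7.92°C, so T = 14.96°C.
T_parcel − T_env = 12.4 − 14.96 = -2.56°C

-2.56°C (parcel cooler than environment)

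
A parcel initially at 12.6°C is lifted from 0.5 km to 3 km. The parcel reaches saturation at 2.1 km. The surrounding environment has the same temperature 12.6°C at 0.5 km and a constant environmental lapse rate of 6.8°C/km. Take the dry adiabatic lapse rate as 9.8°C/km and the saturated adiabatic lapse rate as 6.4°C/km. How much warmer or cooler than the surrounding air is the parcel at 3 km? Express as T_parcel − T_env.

Parcel:
  500 → 2100 m (dry, 9.8°C/km): ΔT = -9.8 × 1.6 = -15.68°C → T = -3.08°C
  2100 → 3000 m (saturated, 6.4°C/km): ΔT = -6.4 × 0.9 = -5.76°C → T = -8.84°C
Environment:
  500 → 3000 m (environment, 6.8°C/km): ΔT = -6.8 × 2.5 = -17°C → T = -4.4°C
T_parcel − T_env = -8.84 − (-4.4) = -4.44°C

-4.44°C (parcel cooler than environment)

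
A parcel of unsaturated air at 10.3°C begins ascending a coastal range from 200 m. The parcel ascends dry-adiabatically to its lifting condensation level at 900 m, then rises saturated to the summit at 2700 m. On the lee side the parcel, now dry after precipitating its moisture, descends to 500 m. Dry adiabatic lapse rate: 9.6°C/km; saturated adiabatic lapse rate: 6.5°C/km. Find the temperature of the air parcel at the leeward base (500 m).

200 → 900 m (dry, 9.6°C/km): ΔT = -9.6 × 0.7 = -6.72°C → T = 3.58°C
900 → 2700 m (saturated, 6.5°C/km): ΔT = -6.5 × 1.8 = -11.7°C → T = -8.12°C
2700 → 500 m (dry descent, 9.6°C/km): ΔT = +9.6 × 2.2 = +21.12°C → T = 13°C

13°C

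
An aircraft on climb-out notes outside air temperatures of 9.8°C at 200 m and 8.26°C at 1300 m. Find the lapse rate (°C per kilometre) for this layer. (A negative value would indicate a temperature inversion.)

Γ = −ΔT/Δz = (9.8 − 8.26) / (1300 − 200) m
  = 1.54°C / 1.1 km = 1.4°C/km

1.4°C/km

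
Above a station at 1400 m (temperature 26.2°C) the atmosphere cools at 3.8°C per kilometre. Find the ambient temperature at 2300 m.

22.78°C

1400 → 2300 m (environmental, 3.8°C/km): ΔT = -3.8 × 0.9 = -3.42°C → T = 22.78°C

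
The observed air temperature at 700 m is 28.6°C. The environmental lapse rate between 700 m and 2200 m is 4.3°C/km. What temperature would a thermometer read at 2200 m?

22.15°C

700–2200 m, environmental: Δz = 1.5 km ⇒ ΔT = -6.45°C; T = 22.15°C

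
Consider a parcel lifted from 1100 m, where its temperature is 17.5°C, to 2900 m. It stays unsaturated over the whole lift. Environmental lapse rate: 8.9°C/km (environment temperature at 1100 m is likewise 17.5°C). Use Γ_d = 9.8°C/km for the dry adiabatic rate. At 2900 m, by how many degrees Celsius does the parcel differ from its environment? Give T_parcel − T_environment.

Parcel:
  1100 → 2900 m (dry, 9.8°C/km): ΔT = -9.8 × 1.8 = -17.64°C → T = -0.14°C
Environment:
  1100 → 2900 m (environment, 8.9°C/km): ΔT = -8.9 × 1.8 = -16.02°C → T = 1.48°C
T_parcel − T_env = -0.14 − 1.48 = -1.62°C

-1.62°C (parcel cooler than environment)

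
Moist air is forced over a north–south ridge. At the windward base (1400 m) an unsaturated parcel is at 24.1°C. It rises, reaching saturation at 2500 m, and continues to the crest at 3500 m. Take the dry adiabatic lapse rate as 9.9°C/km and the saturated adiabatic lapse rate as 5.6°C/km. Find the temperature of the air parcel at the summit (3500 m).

1400 → 2500 m (dry, 9.9°C/km): ΔT = -9.9 × 1.1 = -10.89°C → T = 13.21°C
2500 → 3500 m (saturated, 5.6°C/km): ΔT = -5.6 × 1 = -5.6°C → T = 7.61°C

7.61°C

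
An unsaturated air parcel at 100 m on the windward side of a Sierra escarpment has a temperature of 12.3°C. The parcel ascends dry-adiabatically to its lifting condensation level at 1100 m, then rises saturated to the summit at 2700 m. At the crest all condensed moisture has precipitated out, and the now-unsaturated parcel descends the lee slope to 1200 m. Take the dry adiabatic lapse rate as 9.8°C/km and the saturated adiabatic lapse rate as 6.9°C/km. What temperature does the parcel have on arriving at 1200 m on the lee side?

6.16°C

Dry to 1100 m: -9.8 × 1 km = -9.8°C, so T = 2.5°C.
Saturated to 2700 m: -6.9 × 1.6 km = -11.04°C, so T = -8.54°C.
Dry descent to 1200 m: +9.8 × 1.5 km = +14.7°C, so T = 6.16°C.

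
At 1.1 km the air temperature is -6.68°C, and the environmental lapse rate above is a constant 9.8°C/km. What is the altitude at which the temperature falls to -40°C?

4.5 km

Height above start = (-6.68 − (-40)) / 9.8 = 3.4 km
Altitude = 1100 m + 3400 m = 4500 m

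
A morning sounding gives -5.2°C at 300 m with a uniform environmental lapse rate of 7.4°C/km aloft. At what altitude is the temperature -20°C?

Height above start = (-5.2 − (-20)) / 7.4 = 2 km
Altitude = 300 m + 2000 m = 2300 m

2300 m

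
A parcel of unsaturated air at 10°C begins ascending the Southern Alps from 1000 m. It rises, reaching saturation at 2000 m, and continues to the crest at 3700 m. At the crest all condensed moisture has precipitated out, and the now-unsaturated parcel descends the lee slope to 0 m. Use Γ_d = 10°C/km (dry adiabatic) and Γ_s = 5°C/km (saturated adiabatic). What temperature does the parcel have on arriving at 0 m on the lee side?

1000–2000 m, dry: Δz = 1 km ⇒ ΔT = -10°C; T = 0°C
2000–3700 m, saturated: Δz = 1.7 km ⇒ ΔT = -8.5°C; T = -8.5°C
3700–0 m, dry descent: Δz = 3.7 km ⇒ ΔT = +37°C; T = 28.5°C

28.5°C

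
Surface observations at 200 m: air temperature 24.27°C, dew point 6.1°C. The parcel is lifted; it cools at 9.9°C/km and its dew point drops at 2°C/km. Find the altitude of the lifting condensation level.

T and T_d converge at 9.9 − 2 = 7.9°C per km
Height above start = (24.27 − 6.1) / 7.9 = 2.3 km
LCL altitude = 200 m + 2300 m = 2500 m

2500 m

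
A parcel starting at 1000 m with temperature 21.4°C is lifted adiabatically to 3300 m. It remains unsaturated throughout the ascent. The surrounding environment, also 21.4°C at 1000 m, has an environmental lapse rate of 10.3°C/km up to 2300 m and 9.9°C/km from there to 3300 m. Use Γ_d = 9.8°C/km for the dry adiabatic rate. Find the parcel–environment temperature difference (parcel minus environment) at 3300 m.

+0.75°C (parcel warmer than environment)

Parcel:
  1000 → 3300 m (dry, 9.8°C/km): ΔT = -9.8 × 2.3 = -22.54°C → T = -1.14°C
Environment:
  1000 → 2300 m (environment, lower layer, 10.3°C/km): ΔT = -10.3 × 1.3 = -13.39°C → T = 8.01°C
  2300 → 3300 m (environment, upper layer, 9.9°C/km): ΔT = -9.9 × 1 = -9.9°C → T = -1.89°C
T_parcel − T_env = -1.14 − (-1.89) = +0.75°C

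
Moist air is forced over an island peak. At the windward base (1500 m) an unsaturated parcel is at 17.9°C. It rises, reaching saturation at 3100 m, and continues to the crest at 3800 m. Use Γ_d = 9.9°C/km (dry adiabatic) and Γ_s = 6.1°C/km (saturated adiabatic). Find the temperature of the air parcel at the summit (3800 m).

-2.21°C

From 1500 m to 3100 m (dry): cools by 9.9 × 1.6 = 15.84°C, giving 2.06°C.
From 3100 m to 3800 m (saturated): cools by 6.1 × 0.7 = 4.27°C, giving -2.21°C.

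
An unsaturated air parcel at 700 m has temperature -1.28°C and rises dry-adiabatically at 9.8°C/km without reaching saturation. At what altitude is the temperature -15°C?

Height above start = (-1.28 − (-15)) / 9.8 = 1.4 km
Altitude = 700 m + 1400 m = 2100 m

2100 m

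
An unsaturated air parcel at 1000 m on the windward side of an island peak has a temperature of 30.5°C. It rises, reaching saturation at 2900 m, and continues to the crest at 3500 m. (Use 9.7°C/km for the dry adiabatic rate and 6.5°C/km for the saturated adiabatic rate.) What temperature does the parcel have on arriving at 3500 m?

8.17°C

1000–2900 m, dry: Δz = 1.9 km ⇒ ΔT = -18.43°C; T = 12.07°C
2900–3500 m, saturated: Δz = 0.6 km ⇒ ΔT = -3.9°C; T = 8.17°C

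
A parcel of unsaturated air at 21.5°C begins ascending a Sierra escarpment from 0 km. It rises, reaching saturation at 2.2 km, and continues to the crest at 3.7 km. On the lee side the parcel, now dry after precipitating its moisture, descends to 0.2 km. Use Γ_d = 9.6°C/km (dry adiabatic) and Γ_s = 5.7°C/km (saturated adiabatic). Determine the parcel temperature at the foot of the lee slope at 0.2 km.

25.43°C

From 0 m to 2200 m (dry): cools by 9.6 × 2.2 = 21.12°C, giving 0.38°C.
From 2200 m to 3700 m (saturated): cools by 5.7 × 1.5 = 8.55°C, giving -8.17°C.
From 3700 m to 200 m (dry descent): warms by 9.6 × 3.5 = 33.6°C, giving 25.43°C.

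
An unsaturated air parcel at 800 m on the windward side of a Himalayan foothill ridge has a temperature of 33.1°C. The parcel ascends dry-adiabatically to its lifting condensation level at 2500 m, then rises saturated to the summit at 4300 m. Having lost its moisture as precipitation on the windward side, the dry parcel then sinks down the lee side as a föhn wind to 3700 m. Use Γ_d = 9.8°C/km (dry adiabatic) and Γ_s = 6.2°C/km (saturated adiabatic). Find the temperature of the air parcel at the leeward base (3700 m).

11.16°C

800 → 2500 m (dry, 9.8°C/km): ΔT = -9.8 × 1.7 = -16.66°C → T = 16.44°C
2500 → 4300 m (saturated, 6.2°C/km): ΔT = -6.2 × 1.8 = -11.16°C → T = 5.28°C
4300 → 3700 m (dry descent, 9.8°C/km): ΔT = +9.8 × 0.6 = +5.88°C → T = 11.16°C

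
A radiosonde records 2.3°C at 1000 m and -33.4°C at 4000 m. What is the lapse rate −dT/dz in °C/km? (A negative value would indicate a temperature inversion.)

Γ = −ΔT/Δz = (2.3 − (-33.4)) / (4000 − 1000) m
  = 35.7°C / 3 km = 11.9°C/km

11.9°C/km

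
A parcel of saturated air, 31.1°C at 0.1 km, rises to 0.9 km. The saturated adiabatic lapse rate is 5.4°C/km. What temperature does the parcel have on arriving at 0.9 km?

100 → 900 m (saturated adiabatic, 5.4°C/km): ΔT = -5.4 × 0.8 = -4.32°C → T = 26.78°C

26.78°C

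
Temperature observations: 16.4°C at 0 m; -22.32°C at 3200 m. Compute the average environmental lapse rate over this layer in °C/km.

Γ = −ΔT/Δz = (16.4 − (-22.32)) / (3200 − 0) m
  = 38.72°C / 3.2 km = 12.1°C/km

12.1°C/km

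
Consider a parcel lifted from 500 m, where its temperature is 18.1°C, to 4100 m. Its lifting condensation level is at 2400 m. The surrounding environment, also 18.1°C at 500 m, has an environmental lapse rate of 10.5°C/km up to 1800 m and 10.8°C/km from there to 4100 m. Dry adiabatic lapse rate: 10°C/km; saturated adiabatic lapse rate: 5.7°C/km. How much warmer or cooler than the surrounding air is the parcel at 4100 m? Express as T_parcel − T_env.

Parcel:
  500–2400 m, dry: Δz = 1.9 km ⇒ ΔT = -19°C; T = -0.9°C
  2400–4100 m, saturated: Δz = 1.7 km ⇒ ΔT = -9.69°C; T = -10.59°C
Environment:
  500–1800 m, environment, lower layer: Δz = 1.3 km ⇒ ΔT = -13.65°C; T = 4.45°C
  1800–4100 m, environment, upper layer: Δz = 2.3 km ⇒ ΔT = -24.84°C; T = -20.39°C
T_parcel − T_env = -10.59 − (-20.39) = +9.8°C

+9.8°C (parcel warmer than environment)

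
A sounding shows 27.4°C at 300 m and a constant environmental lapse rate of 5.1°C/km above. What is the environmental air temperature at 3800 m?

9.55°C

From 300 m to 3800 m (environmental): cools by 5.1 × 3.5 = 17.85°C, giving 9.55°C.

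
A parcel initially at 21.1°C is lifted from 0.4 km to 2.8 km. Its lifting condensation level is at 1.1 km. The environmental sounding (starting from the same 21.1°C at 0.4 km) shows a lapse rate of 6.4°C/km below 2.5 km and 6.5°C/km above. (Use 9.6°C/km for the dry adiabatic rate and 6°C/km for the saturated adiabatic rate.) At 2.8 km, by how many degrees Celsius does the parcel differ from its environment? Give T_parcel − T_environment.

Parcel:
  From 400 m to 1100 m (dry): cools by 9.6 × 0.7 = 6.72°C, giving 14.38°C.
  From 1100 m to 2800 m (saturated): cools by 6 × 1.7 = 10.2°C, giving 4.18°C.
Environment:
  From 400 m to 2500 m (environment, lower layer): cools by 6.4 × 2.1 = 13.44°C, giving 7.66°C.
  From 2500 m to 2800 m (environment, upper layer): cools by 6.5 × 0.3 = 1.95°C, giving 5.71°C.
T_parcel − T_env = 4.18 − 5.71 = -1.53°C

-1.53°C (parcel cooler than environment)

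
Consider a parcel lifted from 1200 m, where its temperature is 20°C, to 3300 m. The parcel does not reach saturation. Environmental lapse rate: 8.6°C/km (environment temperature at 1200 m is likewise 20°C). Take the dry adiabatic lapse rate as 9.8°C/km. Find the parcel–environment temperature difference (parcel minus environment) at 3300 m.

-2.52°C (parcel cooler than environment)

Parcel:
  From 1200 m to 3300 m (dry): cools by 9.8 × 2.1 = 20.58°C, giving -0.58°C.
Environment:
  From 1200 m to 3300 m (environment): cools by 8.6 × 2.1 = 18.06°C, giving 1.94°C.
T_parcel − T_env = -0.58 − 1.94 = -2.52°C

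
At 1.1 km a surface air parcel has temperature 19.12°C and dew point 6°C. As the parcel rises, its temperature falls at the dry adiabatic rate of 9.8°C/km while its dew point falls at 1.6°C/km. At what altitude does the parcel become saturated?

2.7 km

T and T_d converge at 9.8 − 1.6 = 8.2°C per km
Height above start = (19.12 − 6) / 8.2 = 1.6 km
LCL altitude = 1100 m + 1600 m = 2700 m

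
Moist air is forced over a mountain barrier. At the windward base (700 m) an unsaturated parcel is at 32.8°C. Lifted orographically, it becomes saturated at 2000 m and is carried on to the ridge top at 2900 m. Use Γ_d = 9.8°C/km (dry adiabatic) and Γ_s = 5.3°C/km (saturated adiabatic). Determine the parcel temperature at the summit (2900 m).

15.29°C

700–2000 m, dry: Δz = 1.3 km ⇒ ΔT = -12.74°C; T = 20.06°C
2000–2900 m, saturated: Δz = 0.9 km ⇒ ΔT = -4.77°C; T = 15.29°C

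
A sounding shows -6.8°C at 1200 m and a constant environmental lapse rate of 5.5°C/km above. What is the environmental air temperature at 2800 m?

-15.6°C

1200 → 2800 m (environmental, 5.5°C/km): ΔT = -5.5 × 1.6 = -8.8°C → T = -15.6°C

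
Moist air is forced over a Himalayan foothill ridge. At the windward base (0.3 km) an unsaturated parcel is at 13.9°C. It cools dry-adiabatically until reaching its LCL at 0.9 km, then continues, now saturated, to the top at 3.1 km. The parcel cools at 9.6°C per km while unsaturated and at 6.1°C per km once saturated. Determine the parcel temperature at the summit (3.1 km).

-5.28°C

300 → 900 m (dry, 9.6°C/km): ΔT = -9.6 × 0.6 = -5.76°C → T = 8.14°C
900 → 3100 m (saturated, 6.1°C/km): ΔT = -6.1 × 2.2 = -13.42°C → T = -5.28°C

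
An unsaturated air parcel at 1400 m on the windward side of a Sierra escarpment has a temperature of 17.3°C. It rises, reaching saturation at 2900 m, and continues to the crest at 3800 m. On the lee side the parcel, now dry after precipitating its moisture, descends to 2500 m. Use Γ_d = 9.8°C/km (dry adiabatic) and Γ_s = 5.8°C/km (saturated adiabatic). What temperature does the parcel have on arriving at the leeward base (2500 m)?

10.12°C

1400 → 2900 m (dry, 9.8°C/km): ΔT = -9.8 × 1.5 = -14.7°C → T = 2.6°C
2900 → 3800 m (saturated, 5.8°C/km): ΔT = -5.8 × 0.9 = -5.22°C → T = -2.62°C
3800 → 2500 m (dry descent, 9.8°C/km): ΔT = +9.8 × 1.3 = +12.74°C → T = 10.12°C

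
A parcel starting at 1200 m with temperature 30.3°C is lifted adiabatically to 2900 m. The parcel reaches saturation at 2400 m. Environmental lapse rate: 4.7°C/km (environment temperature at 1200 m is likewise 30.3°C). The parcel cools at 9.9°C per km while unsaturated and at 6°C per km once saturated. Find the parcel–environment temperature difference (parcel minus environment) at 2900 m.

-6.89°C (parcel cooler than environment)

Parcel:
  1200–2400 m, dry: Δz = 1.2 km ⇒ ΔT = -11.88°C; T = 18.42°C
  2400–2900 m, saturated: Δz = 0.5 km ⇒ ΔT = -3°C; T = 15.42°C
Environment:
  1200–2900 m, environment: Δz = 1.7 km ⇒ ΔT = -7.99°C; T = 22.31°C
T_parcel − T_env = 15.42 − 22.31 = -6.89°C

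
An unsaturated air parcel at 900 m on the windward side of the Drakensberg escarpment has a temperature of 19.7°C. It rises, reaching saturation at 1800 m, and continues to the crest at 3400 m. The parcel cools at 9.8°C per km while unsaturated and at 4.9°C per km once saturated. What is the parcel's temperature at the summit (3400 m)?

Dry to 1800 m: -9.8 × 0.9 km = -8.82°C, so T = 10.88°C.
Saturated to 3400 m: -4.9 × 1.6 km = -7.84°C, so T = 3.04°C.

3.04°C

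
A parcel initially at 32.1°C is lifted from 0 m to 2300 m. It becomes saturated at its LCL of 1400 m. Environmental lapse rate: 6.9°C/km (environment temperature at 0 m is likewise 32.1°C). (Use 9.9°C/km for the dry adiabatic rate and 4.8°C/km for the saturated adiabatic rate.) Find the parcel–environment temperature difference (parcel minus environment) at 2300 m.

Parcel:
  0–1400 m, dry: Δz = 1.4 km ⇒ ΔT = -13.86°C; T = 18.24°C
  1400–2300 m, saturated: Δz = 0.9 km ⇒ ΔT = -4.32°C; T = 13.92°C
Environment:
  0–2300 m, environment: Δz = 2.3 km ⇒ ΔT = -15.87°C; T = 16.23°C
T_parcel − T_env = 13.92 − 16.23 = -2.31°C

-2.31°C (parcel cooler than environment)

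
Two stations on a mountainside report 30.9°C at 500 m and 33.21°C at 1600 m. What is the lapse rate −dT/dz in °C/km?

Γ = −ΔT/Δz = (30.9 − 33.21) / (1600 − 500) m
  = -2.31°C / 1.1 km = -2.1°C/km

-2.1°C/km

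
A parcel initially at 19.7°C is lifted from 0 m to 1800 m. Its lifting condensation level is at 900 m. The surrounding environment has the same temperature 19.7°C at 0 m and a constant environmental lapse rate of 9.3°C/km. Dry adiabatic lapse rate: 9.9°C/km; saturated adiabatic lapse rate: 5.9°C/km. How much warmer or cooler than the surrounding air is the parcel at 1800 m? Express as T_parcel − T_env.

Parcel:
  0–900 m, dry: Δz = 0.9 km ⇒ ΔT = -8.91°C; T = 10.79°C
  900–1800 m, saturated: Δz = 0.9 km ⇒ ΔT = -5.31°C; T = 5.48°C
Environment:
  0–1800 m, environment: Δz = 1.8 km ⇒ ΔT = -16.74°C; T = 2.96°C
T_parcel − T_env = 5.48 − 2.96 = +2.52°C

+2.52°C (parcel warmer than environment)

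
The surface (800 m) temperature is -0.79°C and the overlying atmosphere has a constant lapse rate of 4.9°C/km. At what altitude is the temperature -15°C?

3700 m

Height above start = (-0.79 − (-15)) / 4.9 = 2.9 km
Altitude = 800 m + 2900 m = 3700 m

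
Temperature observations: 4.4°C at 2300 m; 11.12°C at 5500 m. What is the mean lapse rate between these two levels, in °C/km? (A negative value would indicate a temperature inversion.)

-2.1°C/km

Γ = −ΔT/Δz = (4.4 − 11.12) / (5500 − 2300) m
  = -6.72°C / 3.2 km = -2.1°C/km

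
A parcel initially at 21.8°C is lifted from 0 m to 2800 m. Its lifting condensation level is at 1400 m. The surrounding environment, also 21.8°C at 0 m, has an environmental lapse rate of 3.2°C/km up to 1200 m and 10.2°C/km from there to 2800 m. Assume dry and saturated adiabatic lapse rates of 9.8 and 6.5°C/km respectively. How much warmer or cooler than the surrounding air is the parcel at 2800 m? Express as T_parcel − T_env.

Parcel:
  0–1400 m, dry: Δz = 1.4 km ⇒ ΔT = -13.72°C; T = 8.08°C
  1400–2800 m, saturated: Δz = 1.4 km ⇒ ΔT = -9.1°C; T = -1.02°C
Environment:
  0–1200 m, environment, lower layer: Δz = 1.2 km ⇒ ΔT = -3.84°C; T = 17.96°C
  1200–2800 m, environment, upper layer: Δz = 1.6 km ⇒ ΔT = -16.32°C; T = 1.64°C
T_parcel − T_env = -1.02 − 1.64 = -2.66°C

-2.66°C (parcel cooler than environment)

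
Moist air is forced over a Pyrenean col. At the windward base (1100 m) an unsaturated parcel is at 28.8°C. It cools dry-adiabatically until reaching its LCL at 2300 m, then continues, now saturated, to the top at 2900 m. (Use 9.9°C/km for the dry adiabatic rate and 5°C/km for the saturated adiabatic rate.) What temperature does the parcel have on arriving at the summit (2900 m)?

1100–2300 m, dry: Δz = 1.2 km ⇒ ΔT = -11.88°C; T = 16.92°C
2300–2900 m, saturated: Δz = 0.6 km ⇒ ΔT = -3°C; T = 13.92°C

13.92°C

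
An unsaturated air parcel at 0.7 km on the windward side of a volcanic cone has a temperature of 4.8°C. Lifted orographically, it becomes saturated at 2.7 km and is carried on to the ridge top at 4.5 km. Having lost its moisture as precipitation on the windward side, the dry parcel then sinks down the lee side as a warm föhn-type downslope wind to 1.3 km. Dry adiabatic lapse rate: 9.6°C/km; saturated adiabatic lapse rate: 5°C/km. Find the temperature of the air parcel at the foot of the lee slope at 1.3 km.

700–2700 m, dry: Δz = 2 km ⇒ ΔT = -19.2°C; T = -14.4°C
2700–4500 m, saturated: Δz = 1.8 km ⇒ ΔT = -9°C; T = -23.4°C
4500–1300 m, dry descent: Δz = 3.2 km ⇒ ΔT = +30.72°C; T = 7.32°C

7.32°C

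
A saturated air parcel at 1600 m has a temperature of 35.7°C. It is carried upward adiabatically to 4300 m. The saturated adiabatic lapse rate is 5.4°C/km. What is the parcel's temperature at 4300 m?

21.12°C

From 1600 m to 4300 m (saturated adiabatic): cools by 5.4 × 2.7 = 14.58°C, giving 21.12°C.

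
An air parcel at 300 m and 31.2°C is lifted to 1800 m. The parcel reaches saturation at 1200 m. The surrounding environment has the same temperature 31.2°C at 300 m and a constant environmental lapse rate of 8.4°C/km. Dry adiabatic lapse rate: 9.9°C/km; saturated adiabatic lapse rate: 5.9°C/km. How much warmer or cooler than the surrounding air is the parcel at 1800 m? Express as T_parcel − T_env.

Parcel:
  Dry to 1200 m: -9.9 × 0.9 km = -8.91°C, so T = 22.29°C.
  Saturated to 1800 m: -5.9 × 0.6 km = -3.54°C, so T = 18.75°C.
Environment:
  Environment to 1800 m: -8.4 × 1.5 km = -12.6°C, so T = 18.6°C.
T_parcel − T_env = 18.75 − 18.6 = +0.15°C

+0.15°C (parcel warmer than environment)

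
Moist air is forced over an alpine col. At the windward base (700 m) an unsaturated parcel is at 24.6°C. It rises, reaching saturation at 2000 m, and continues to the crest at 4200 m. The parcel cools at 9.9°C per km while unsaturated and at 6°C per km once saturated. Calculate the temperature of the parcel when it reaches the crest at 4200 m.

700 → 2000 m (dry, 9.9°C/km): ΔT = -9.9 × 1.3 = -12.87°C → T = 11.73°C
2000 → 4200 m (saturated, 6°C/km): ΔT = -6 × 2.2 = -13.2°C → T = -1.47°C

-1.47°C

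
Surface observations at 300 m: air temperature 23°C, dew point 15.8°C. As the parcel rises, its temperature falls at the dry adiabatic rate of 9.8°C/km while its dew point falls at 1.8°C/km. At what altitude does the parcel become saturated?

T and T_d converge at 9.8 − 1.8 = 8°C per km
Height above start = (23 − 15.8) / 8 = 0.9 km
LCL altitude = 300 m + 900 m = 1200 m

1200 m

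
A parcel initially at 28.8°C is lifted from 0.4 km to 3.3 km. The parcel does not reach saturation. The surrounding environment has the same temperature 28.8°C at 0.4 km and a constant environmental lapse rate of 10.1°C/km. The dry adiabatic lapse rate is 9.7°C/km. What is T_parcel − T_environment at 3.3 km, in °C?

Parcel:
  Dry to 3300 m: -9.7 × 2.9 km = -28.13°C, so T = 0.67°C.
Environment:
  Environment to 3300 m: -10.1 × 2.9 km = -29.29°C, so T = -0.49°C.
T_parcel − T_env = 0.67 − (-0.49) = +1.16°C

+1.16°C (parcel warmer than environment)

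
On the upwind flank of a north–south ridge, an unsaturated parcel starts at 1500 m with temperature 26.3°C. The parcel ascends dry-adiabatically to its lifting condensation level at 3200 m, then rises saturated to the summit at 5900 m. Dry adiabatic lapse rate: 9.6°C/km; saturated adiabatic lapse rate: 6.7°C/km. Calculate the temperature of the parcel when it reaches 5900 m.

1500–3200 m, dry: Δz = 1.7 km ⇒ ΔT = -16.32°C; T = 9.98°C
3200–5900 m, saturated: Δz = 2.7 km ⇒ ΔT = -18.09°C; T = -8.11°C

-8.11°C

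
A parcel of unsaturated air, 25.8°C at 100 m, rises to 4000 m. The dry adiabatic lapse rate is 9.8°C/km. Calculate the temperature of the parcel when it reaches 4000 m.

From 100 m to 4000 m (dry adiabatic): cools by 9.8 × 3.9 = 38.22°C, giving -12.42°C.

-12.42°C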